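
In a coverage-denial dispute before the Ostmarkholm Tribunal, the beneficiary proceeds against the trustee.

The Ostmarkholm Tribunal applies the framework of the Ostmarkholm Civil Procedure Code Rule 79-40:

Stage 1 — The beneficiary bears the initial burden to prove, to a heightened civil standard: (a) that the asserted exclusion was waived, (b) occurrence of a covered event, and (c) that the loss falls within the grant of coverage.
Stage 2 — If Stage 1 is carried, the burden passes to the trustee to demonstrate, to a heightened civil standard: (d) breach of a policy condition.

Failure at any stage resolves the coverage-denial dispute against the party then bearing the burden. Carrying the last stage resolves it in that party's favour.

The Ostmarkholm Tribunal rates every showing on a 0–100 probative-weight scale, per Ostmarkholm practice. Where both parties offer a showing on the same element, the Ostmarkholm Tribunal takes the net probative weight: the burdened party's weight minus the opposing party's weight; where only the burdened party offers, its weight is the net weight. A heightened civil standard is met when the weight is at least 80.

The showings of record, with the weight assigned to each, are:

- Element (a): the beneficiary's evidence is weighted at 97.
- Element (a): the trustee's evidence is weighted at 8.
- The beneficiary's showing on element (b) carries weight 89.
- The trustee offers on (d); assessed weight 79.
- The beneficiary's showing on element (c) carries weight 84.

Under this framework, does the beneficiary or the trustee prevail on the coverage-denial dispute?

At Stage 1 the beneficiary must meet a heightened civil standard (weight is at least 80): on (a) the weight is 97 less the opposing 8 gives net 89, which does reach 80, so (a) meets the standard; on (b) the weight is 89, ≥ 80, so (b) meets the standard; on (c) the weight is 84, ≥ 80, so (c) meets the standard.
  The beneficiary carries Stage 1; the trustee now bears the burden.
At Stage 2 the trustee must meet a heightened civil standard (weight is at least 80): on (d) the weight is 79, which does not reach 80, so (d) does not meet the standard.
  The trustee does not carry Stage 2.
The beneficiary prevails.

beneficiary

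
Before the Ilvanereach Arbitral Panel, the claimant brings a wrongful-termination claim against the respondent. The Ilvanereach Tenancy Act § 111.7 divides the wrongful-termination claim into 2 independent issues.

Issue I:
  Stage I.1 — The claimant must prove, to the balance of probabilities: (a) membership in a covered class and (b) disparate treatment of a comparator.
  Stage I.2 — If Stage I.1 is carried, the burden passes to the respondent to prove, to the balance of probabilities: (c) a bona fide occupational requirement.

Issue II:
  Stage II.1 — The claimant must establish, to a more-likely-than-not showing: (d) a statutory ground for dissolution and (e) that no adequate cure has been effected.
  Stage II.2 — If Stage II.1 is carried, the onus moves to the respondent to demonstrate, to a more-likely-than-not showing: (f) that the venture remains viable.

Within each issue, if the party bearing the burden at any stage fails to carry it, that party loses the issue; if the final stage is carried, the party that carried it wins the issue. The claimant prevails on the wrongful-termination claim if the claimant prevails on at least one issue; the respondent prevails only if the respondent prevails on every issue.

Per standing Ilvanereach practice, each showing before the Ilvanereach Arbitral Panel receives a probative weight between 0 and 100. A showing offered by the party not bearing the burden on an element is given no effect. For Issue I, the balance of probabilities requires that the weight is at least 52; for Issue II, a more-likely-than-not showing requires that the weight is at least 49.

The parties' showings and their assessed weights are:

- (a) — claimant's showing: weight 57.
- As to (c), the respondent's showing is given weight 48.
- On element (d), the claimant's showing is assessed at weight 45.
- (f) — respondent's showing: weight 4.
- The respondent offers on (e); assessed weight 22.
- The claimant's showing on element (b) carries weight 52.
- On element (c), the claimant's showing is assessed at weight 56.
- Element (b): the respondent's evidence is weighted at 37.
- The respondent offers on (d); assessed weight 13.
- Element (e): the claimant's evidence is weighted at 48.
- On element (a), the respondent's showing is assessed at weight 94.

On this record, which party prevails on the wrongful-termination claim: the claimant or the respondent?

claimant

— Issue I —
Stage I.1 — burden on claimant; standard: the balance of probabilities (weight is at least 52).
    (a): 57 (respondent's 94 disregarded) ≥ 52 [met]
    (b): 52 (respondent's 37 disregarded) ≥ 52 [met]
  All elements met. The burden passes to the respondent.
Stage I.2 — burden on respondent; standard: the balance of probabilities (weight is at least 52).
    (c): 48 (claimant's 56 disregarded) < 52 [not met]
  Not every element is met, so the respondent fails to carry Stage I.2.
The analysis ends at Stage I.2; the claimant prevails on this issue.
— Issue II —
Stage II.1 — burden on claimant; standard: a more-likely-than-not showing (weight is at least 49).
    (d): 45 (respondent's 13 disregarded) < 49 [not met]
    (e): 48 (respondent's 22 disregarded) < 49 [not met]
  The claimant does not carry Stage II.1.
So the respondent prevails on this issue.
Per-issue: Issue I → claimant; Issue II → respondent. The claimant must prevail on at least one issue; overall, the claimant prevails.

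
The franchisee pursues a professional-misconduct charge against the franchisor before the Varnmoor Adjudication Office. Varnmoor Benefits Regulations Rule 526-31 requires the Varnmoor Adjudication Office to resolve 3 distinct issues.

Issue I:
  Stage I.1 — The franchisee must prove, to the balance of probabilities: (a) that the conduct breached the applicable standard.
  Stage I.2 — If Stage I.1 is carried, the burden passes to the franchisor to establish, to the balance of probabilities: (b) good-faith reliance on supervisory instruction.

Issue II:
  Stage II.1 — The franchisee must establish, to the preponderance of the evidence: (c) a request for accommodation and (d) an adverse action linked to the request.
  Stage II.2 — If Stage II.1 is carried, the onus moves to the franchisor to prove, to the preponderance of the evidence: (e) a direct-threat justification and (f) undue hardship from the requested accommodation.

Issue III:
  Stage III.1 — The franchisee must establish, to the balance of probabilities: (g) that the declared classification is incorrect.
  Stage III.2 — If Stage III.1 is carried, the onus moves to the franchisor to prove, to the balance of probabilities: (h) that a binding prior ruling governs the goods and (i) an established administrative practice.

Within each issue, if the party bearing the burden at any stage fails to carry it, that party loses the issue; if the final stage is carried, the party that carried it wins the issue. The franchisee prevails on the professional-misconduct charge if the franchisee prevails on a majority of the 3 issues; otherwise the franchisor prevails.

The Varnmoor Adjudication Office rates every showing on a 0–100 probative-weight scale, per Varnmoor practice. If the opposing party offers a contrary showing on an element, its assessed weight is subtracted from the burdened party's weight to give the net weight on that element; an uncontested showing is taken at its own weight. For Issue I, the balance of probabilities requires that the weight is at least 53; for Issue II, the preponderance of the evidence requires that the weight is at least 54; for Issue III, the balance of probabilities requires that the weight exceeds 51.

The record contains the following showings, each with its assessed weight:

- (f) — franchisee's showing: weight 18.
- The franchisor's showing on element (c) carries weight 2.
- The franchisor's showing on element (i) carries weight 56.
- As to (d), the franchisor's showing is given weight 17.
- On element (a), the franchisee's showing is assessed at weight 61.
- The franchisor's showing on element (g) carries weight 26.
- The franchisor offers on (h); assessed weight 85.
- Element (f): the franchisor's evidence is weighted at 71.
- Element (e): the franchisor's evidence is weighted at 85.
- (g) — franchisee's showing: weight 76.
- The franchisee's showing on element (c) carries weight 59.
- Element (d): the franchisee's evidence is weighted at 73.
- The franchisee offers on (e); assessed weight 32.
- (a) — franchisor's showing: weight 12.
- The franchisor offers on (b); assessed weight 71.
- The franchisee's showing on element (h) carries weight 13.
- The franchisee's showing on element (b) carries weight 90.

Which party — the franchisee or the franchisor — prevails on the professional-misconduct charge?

— Issue I —
Stage I.1 (franchisee, the balance of probabilities, weight is at least 53): (a) net 61−12=49 < 53 — fails.
  Not every element is met, so the franchisee fails to carry Stage I.1.
So the franchisor prevails on this issue.
— Issue II —
At Stage II.1 the franchisee must meet the preponderance of the evidence (weight is at least 54): on (c) the weight is 59 less the opposing 2 gives net 57, which does reach 54, so (c) meets the standard; on (d) the weight is 73 less the opposing 17 gives net 56, ≥ 54, so (d) meets the standard.
  The franchisee carries Stage II.1; the franchisor now bears the burden.
At Stage II.2 the franchisor must meet the preponderance of the evidence (weight is at least 54): on (e) the weight is 85 less the opposing 32 gives net 53, which does not reach 54, so (e) does not meet the standard; on (f) the weight is 71 less the opposing 18 gives net 53, < 54, so (f) does not meet the standard.
  Not every element is met, so the franchisor fails to carry Stage II.2.
The franchisee prevails on this issue.
— Issue III —
Stage III.1 (franchisee, the balance of probabilities, weight exceeds 51): (g) net 76−26=50 ≤ 51 — fails.
  Not every element is met, so the franchisee fails to carry Stage III.1.
The analysis ends at Stage III.1; the franchisor prevails on this issue.
Per-issue: Issue I → franchisor; Issue II → franchisee; Issue III → franchisor. The franchisee must prevail on a majority of issues; overall, the franchisor prevails.

franchisor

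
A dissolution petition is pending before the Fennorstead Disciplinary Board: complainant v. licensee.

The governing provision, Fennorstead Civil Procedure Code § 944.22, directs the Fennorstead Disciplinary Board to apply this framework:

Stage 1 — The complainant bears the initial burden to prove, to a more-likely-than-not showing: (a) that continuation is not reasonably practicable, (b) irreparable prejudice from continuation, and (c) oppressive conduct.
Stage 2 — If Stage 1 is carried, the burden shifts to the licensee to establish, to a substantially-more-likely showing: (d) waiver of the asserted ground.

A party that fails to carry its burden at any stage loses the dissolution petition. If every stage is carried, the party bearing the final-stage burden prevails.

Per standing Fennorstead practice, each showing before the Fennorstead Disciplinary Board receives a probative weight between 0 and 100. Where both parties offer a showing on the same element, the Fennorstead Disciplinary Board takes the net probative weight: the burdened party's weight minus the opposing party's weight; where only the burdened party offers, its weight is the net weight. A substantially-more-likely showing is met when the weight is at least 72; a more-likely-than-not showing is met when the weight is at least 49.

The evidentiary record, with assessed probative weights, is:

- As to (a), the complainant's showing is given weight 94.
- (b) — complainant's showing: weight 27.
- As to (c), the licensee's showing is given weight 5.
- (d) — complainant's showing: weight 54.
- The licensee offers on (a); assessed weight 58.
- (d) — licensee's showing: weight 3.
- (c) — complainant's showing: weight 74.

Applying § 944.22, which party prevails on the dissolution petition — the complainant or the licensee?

licensee

Stage 1 — burden on complainant; standard: a more-likely-than-not showing (weight is at least 49).
    (a): 94 − 58 = 36 < 49 [not met]
    (b): 27 < 49 [not met]
    (c): 74 − 5 = 69 ≥ 49 [met]
  The complainant does not carry Stage 1.
The licensee prevails.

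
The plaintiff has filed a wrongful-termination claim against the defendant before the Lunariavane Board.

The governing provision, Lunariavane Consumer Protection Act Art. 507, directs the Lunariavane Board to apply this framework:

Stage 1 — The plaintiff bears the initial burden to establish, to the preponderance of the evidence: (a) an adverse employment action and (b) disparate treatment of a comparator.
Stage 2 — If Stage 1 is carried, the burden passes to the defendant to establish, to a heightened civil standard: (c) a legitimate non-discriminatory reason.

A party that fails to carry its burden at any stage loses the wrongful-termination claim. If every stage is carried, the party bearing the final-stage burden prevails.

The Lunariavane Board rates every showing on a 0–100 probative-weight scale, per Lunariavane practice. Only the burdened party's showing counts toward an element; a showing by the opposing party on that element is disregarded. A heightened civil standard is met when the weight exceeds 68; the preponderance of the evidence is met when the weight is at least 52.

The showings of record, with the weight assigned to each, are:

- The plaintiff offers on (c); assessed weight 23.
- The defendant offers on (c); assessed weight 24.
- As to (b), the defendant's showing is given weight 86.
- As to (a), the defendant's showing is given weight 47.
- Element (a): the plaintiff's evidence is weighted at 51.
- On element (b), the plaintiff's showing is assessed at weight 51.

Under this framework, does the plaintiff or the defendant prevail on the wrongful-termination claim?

defendant

At Stage 1 the plaintiff must meet the preponderance of the evidence (weight is at least 52): on (a) the weight is 51 (the defendant's 47 is given no effect), < 52, so (a) does not meet the standard; on (b) the weight is 51 (the defendant's 86 is given no effect), which does not reach 52, so (b) does not meet the standard.
  The plaintiff does not carry Stage 1.
The defendant prevails.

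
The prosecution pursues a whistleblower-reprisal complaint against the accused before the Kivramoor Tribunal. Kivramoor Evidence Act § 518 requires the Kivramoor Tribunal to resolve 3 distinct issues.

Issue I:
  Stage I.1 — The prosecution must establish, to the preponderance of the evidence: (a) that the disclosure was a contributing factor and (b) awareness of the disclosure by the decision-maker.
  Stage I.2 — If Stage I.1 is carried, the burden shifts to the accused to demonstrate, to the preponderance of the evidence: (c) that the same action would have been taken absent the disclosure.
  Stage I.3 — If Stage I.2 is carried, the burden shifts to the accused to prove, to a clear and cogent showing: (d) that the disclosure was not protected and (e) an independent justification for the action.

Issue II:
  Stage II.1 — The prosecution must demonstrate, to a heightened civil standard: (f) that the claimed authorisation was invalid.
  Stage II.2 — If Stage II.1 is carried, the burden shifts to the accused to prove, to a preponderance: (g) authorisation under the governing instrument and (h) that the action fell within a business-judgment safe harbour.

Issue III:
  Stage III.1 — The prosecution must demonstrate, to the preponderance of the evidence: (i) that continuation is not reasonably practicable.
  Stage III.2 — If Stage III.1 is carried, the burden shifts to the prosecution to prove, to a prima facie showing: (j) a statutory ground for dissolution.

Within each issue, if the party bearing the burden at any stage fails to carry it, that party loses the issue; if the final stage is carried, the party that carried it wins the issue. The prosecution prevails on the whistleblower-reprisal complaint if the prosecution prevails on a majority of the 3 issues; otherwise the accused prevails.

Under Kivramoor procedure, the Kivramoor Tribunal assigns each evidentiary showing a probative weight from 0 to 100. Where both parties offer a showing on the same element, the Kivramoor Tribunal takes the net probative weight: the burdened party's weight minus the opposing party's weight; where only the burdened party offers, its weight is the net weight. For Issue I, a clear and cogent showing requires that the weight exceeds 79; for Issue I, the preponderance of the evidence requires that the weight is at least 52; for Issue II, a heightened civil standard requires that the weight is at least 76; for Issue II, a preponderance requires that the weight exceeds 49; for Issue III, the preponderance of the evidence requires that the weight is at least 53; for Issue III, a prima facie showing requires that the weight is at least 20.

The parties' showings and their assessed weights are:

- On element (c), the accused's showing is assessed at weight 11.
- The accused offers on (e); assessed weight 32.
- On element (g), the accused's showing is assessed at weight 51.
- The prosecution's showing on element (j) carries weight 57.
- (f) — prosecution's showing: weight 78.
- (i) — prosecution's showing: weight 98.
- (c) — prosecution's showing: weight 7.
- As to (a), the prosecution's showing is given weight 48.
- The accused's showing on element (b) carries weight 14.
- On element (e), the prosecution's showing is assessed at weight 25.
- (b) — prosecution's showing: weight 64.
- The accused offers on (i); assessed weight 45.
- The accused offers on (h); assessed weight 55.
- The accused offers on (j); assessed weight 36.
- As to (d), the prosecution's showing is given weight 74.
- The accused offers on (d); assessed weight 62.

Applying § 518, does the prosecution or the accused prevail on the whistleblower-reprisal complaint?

— Issue I —
Stage I.1 — burden on prosecution; standard: the preponderance of the evidence (weight is at least 52).
    (a): 48 < 52 [not met]
    (b): 64 − 14 = 50 < 52 [not met]
  The prosecution does not carry Stage I.1.
So the accused prevails on this issue.
— Issue II —
At Stage II.1 the prosecution must meet a heightened civil standard (weight is at least 76): on (f) the weight is 78, ≥ 76, so (f) meets the standard.
  The prosecution carries Stage II.1; the accused now bears the burden.
At Stage II.2 the accused must meet a preponderance (weight exceeds 49): on (g) the weight is 51, > 49, so (g) meets the standard; on (h) the weight is 55, which does exceed 49, so (h) meets the standard.
  Stage II.2 carried; the final stage is satisfied.
With every stage satisfied, the accused prevails on this issue.
— Issue III —
Stage III.1 (prosecution, the preponderance of the evidence, weight is at least 53): (i) net 98−45=53 ≥ 53 — meets.
  All elements met. The prosecution retains the burden for Stage III.2.
Stage III.2 (prosecution, a prima facie showing, weight is at least 20): (j) net 57−36=21 ≥ 20 — meets.
  All elements met at the final stage.
All stages carried — the prosecution prevails on this issue.
Per-issue: Issue I → accused; Issue II → accused; Issue III → prosecution. The prosecution must prevail on a majority of issues; overall, the accused prevails.

accused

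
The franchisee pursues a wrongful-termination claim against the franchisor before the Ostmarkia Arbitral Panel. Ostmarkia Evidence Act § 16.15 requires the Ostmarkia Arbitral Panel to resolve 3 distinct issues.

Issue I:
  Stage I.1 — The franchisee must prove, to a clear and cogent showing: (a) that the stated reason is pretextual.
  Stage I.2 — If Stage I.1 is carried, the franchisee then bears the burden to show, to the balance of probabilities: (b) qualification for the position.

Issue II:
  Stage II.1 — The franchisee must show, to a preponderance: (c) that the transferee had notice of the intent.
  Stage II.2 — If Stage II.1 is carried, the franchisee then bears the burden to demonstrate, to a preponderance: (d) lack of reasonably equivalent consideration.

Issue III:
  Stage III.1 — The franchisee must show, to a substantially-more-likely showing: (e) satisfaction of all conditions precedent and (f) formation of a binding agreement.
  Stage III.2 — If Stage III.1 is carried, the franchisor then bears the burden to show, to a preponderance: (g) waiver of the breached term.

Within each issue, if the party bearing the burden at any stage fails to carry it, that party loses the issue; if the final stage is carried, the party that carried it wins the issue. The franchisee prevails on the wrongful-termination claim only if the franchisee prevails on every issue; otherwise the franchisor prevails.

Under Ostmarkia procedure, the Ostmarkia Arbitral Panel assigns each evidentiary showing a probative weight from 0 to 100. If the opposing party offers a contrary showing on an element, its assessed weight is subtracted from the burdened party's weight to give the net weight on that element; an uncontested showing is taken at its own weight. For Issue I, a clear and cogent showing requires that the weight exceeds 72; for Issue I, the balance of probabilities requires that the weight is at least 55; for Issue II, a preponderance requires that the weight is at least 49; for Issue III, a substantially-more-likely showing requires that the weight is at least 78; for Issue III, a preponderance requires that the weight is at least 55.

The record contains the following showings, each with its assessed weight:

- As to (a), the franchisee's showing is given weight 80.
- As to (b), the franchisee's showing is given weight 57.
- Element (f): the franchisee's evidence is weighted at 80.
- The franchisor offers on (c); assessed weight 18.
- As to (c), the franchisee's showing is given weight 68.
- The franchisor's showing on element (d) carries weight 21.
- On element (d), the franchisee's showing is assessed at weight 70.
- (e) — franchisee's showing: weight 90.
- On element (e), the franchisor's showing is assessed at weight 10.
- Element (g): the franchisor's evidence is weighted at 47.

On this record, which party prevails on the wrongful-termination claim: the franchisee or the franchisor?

franchisee

— Issue I —
Stage I.1 (franchisee, a clear and cogent showing, weight exceeds 72): (a) 80 > 72 — meets.
  Stage I.1 is satisfied; the franchisee continues to bear the burden.
Stage I.2 (franchisee, the balance of probabilities, weight is at least 55): (b) 57 ≥ 55 — meets.
  All elements met at the final stage.
All stages carried — the franchisee prevails on this issue.
— Issue II —
At Stage II.1 the franchisee must meet a preponderance (weight is at least 49): on (c) the weight is 68 less the opposing 18 gives net 50, ≥ 49, so (c) meets the standard.
  Stage II.1 carried; the burden remains with the franchisee.
At Stage II.2 the franchisee must meet a preponderance (weight is at least 49): on (d) the weight is 70 less the opposing 21 gives net 49, ≥ 49, so (d) meets the standard.
  Stage II.2 carried; the final stage is satisfied.
With every stage satisfied, the franchisee prevails on this issue.
— Issue III —
At Stage III.1 the franchisee must meet a substantially-more-likely showing (weight is at least 78): on (e) the weight is 90 less the opposing 10 gives net 80, which does reach 78, so (e) meets the standard; on (f) the weight is 80, which does reach 78, so (f) meets the standard.
  The franchisee carries Stage III.1; the franchisor now bears the burden.
At Stage III.2 the franchisor must meet a preponderance (weight is at least 55): on (g) the weight is 47, < 55, so (g) does not meet the standard.
  Not every element is met, so the franchisor fails to carry Stage III.2.
The analysis ends at Stage III.2; the franchisee prevails on this issue.
Per-issue: Issue I → franchisee; Issue II → franchisee; Issue III → franchisee. The franchisee must prevail on every issue; overall, the franchisee prevails.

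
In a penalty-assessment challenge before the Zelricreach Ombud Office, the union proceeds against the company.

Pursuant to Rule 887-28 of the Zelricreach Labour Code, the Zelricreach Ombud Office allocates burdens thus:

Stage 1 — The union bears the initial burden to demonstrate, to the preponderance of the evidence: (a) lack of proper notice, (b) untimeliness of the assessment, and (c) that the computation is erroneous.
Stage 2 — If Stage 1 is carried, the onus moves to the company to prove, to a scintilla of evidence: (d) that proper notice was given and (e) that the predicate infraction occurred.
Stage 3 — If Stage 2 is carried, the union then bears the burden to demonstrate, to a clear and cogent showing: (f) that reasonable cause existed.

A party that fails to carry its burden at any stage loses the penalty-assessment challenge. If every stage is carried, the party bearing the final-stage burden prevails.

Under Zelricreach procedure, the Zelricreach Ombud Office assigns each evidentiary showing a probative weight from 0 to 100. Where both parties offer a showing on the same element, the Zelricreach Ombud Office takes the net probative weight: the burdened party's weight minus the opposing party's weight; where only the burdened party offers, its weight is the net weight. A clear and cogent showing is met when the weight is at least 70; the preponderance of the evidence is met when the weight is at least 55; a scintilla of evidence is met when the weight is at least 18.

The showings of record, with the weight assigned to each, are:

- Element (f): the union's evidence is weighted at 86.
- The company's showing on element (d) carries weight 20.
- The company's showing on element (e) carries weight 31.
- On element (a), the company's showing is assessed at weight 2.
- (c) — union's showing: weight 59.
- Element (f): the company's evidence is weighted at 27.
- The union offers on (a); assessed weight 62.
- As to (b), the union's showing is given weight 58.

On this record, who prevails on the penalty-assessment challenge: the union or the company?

company

At Stage 1 the union must meet the preponderance of the evidence (weight is at least 55): on (a) the weight is 62 less the opposing 2 gives net 60, which does reach 55, so (a) meets the standard; on (b) the weight is 58, ≥ 55, so (b) meets the standard; on (c) the weight is 59, ≥ 55, so (c) meets the standard.
  Stage 1 is satisfied; the onus moves to the company.
At Stage 2 the company must meet a scintilla of evidence (weight is at least 18): on (d) the weight is 20, ≥ 18, so (d) meets the standard; on (e) the weight is 31, ≥ 18, so (e) meets the standard.
  The company carries Stage 2; the union now bears the burden.
At Stage 3 the union must meet a clear and cogent showing (weight is at least 70): on (f) the weight is 86 less the opposing 27 gives net 59, < 70, so (f) does not meet the standard.
  Stage 3 not carried; the union fails its burden.
So the company prevails.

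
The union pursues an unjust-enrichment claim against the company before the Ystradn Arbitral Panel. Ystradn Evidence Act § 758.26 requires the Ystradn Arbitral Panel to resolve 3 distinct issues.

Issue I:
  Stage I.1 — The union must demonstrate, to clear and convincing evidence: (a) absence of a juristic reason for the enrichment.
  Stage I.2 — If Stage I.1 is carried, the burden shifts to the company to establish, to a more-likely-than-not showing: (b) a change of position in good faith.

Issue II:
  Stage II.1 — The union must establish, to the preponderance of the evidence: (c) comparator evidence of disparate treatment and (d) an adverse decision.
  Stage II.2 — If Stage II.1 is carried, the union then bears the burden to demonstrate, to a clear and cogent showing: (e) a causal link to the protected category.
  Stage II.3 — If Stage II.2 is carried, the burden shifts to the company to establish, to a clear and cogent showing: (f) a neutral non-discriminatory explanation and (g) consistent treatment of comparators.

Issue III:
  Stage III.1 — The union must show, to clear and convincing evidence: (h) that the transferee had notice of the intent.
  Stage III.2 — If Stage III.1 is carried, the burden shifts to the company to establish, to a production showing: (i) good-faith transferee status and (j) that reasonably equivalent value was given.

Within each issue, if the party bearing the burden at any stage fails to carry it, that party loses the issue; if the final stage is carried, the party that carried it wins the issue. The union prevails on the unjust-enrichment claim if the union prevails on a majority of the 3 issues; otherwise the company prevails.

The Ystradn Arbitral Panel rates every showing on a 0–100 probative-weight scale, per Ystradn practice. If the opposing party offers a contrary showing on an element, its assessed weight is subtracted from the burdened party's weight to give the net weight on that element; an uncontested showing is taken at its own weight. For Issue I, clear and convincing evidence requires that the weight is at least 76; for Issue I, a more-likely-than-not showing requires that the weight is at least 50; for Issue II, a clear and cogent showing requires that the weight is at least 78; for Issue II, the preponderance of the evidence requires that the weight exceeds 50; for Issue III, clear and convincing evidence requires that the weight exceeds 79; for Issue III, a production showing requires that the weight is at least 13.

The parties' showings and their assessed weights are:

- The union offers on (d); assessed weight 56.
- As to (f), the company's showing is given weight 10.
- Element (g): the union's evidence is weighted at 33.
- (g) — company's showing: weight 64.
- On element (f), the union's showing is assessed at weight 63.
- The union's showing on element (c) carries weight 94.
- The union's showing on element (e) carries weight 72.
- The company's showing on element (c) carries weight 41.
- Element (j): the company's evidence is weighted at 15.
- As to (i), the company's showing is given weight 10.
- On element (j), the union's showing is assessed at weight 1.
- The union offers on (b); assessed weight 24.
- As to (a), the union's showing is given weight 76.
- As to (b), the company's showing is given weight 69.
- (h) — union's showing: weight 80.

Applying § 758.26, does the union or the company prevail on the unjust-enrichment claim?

— Issue I —
At Stage I.1 the union must meet clear and convincing evidence (weight is at least 76): on (a) the weight is 76, which does reach 76, so (a) meets the standard.
  Stage I.1 is satisfied; the onus moves to the company.
At Stage I.2 the company must meet a more-likely-than-not showing (weight is at least 50): on (b) the weight is 69 less the opposing 24 gives net 45, which does not reach 50, so (b) does not meet the standard.
  Not every element is met, so the company fails to carry Stage I.2.
The union prevails on this issue.
— Issue II —
Stage II.1 (union, the preponderance of the evidence, weight exceeds 50): (c) net 94−41=53 > 50 — meets; (d) 56 > 50 — meets.
  Stage II.1 is satisfied; the union continues to bear the burden.
Stage II.2 (union, a clear and cogent showing, weight is at least 78): (e) 72 < 78 — fails.
  The union does not carry Stage II.2.
So the company prevails on this issue.
— Issue III —
Stage III.1 — burden on union; standard: clear and convincing evidence (weight exceeds 79).
    (h): 80 > 79 [met]
  The union carries Stage III.1; the company now bears the burden.
Stage III.2 — burden on company; standard: a production showing (weight is at least 13).
    (i): 10 < 13 [not met]
    (j): 15 − 1 = 14 ≥ 13 [met]
  The company does not carry Stage III.2.
The analysis ends at Stage III.2; the union prevails on this issue.
Per-issue: Issue I → union; Issue II → company; Issue III → union. The union must prevail on a majority of issues; overall, the union prevails.

union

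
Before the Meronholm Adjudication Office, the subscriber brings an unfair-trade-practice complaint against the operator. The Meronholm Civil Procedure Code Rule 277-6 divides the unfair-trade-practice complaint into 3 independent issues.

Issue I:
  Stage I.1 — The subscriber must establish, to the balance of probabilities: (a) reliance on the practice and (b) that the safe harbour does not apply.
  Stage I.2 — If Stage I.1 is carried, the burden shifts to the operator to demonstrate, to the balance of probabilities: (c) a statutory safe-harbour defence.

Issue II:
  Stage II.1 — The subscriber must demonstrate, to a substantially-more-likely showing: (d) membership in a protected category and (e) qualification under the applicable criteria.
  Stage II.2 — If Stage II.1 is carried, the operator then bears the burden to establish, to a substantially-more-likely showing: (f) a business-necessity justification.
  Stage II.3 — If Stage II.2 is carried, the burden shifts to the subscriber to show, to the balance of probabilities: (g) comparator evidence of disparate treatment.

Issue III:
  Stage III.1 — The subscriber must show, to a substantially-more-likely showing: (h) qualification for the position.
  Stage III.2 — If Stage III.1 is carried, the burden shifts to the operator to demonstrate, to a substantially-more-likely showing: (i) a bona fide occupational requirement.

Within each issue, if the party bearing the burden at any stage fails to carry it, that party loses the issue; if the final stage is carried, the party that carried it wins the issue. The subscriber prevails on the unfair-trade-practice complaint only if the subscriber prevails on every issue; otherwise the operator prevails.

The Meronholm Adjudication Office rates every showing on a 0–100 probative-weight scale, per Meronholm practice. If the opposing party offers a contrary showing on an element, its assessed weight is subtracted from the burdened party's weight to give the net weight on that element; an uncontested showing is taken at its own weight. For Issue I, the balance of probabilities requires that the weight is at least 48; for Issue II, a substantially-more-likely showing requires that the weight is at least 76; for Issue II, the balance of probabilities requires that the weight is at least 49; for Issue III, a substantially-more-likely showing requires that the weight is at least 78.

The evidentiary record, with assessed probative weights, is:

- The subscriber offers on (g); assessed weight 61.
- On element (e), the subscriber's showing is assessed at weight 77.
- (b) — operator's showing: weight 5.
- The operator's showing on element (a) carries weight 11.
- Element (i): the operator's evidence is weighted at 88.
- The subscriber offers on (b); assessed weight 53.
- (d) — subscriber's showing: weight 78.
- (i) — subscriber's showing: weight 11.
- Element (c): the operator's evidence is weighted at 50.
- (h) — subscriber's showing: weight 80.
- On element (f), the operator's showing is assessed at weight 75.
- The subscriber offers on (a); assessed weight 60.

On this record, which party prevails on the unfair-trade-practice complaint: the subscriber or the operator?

— Issue I —
At Stage I.1 the subscriber must meet the balance of probabilities (weight is at least 48): on (a) the weight is 60 less the opposing 11 gives net 49, which does reach 48, so (a) meets the standard; on (b) the weight is 53 less the opposing 5 gives net 48, ≥ 48, so (b) meets the standard.
  The subscriber carries Stage I.1; the operator now bears the burden.
At Stage I.2 the operator must meet the balance of probabilities (weight is at least 48): on (c) the weight is 50, ≥ 48, so (c) meets the standard.
  The operator carries the last stage.
All stages carried — the operator prevails on this issue.
— Issue II —
Stage II.1 — burden on subscriber; standard: a substantially-more-likely showing (weight is at least 76).
    (d): 78 ≥ 76 [met]
    (e): 77 ≥ 76 [met]
  All elements met. The burden passes to the operator.
Stage II.2 — burden on operator; standard: a substantially-more-likely showing (weight is at least 76).
    (f): 75 < 76 [not met]
  Stage II.2 not carried; the operator fails its burden.
So the subscriber prevails on this issue.
— Issue III —
Stage III.1 — burden on subscriber; standard: a substantially-more-likely showing (weight is at least 78).
    (h): 80 ≥ 78 [met]
  All elements met. The burden passes to the operator.
Stage III.2 — burden on operator; standard: a substantially-more-likely showing (weight is at least 78).
    (i): 88 − 11 = 77 < 78 [not met]
  The operator does not carry Stage III.2.
The analysis ends at Stage III.2; the subscriber prevails on this issue.
Per-issue: Issue I → operator; Issue II → subscriber; Issue III → subscriber. The subscriber must prevail on every issue; overall, the operator prevails.

operator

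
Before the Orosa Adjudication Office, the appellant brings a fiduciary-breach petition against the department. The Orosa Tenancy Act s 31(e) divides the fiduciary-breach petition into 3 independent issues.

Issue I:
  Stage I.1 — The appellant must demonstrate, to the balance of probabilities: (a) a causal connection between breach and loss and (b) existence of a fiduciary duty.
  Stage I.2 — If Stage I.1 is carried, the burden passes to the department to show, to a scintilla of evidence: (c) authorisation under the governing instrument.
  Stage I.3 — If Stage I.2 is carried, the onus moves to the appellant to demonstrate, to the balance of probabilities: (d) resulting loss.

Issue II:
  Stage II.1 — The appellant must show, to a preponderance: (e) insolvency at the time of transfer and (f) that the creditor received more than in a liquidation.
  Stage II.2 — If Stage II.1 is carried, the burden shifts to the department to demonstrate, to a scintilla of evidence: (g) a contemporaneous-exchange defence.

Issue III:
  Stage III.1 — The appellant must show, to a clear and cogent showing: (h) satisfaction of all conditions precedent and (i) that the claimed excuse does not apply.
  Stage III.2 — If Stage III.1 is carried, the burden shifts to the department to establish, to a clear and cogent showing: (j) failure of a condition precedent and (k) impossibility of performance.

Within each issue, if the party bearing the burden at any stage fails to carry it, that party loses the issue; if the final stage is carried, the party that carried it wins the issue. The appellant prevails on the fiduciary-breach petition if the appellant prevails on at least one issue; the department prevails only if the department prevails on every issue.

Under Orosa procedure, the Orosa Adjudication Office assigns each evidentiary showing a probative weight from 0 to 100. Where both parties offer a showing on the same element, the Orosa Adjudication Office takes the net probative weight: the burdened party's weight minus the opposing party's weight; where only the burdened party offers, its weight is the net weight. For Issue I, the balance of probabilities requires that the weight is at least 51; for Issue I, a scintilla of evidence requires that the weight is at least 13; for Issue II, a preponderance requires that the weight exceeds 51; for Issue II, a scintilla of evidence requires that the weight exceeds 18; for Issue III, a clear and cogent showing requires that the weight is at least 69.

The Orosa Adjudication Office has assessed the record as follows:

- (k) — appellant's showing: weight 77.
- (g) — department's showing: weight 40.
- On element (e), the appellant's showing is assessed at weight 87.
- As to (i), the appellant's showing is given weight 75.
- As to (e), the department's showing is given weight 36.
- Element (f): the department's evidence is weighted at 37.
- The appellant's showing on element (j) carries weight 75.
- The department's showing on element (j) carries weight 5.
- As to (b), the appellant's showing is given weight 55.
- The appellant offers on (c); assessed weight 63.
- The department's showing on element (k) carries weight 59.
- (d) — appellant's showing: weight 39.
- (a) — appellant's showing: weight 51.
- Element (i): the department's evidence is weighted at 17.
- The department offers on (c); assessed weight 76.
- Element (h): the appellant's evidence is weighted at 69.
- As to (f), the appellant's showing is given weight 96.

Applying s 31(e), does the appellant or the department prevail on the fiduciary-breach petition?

department

— Issue I —
Stage I.1 (appellant, the balance of probabilities, weight is at least 51): (a) 51 ≥ 51 — meets; (b) 55 ≥ 51 — meets.
  Stage I.1 is satisfied; the onus moves to the department.
Stage I.2 (department, a scintilla of evidence, weight is at least 13): (c) net 76−63=13 ≥ 13 — meets.
  Stage I.2 carried; the burden shifts to the appellant.
Stage I.3 (appellant, the balance of probabilities, weight is at least 51): (d) 39 < 51 — fails.
  The appellant does not carry Stage I.3.
The department prevails on this issue.
— Issue II —
Stage II.1 — burden on appellant; standard: a preponderance (weight exceeds 51).
    (e): 87 − 36 = 51 ≤ 51 [not met]
    (f): 96 − 37 = 59 > 51 [met]
  Not every element is met, so the appellant fails to carry Stage II.1.
The department prevails on this issue.
— Issue III —
Stage III.1 — burden on appellant; standard: a clear and cogent showing (weight is at least 69).
    (h): 69 ≥ 69 [met]
    (i): 75 − 17 = 58 < 69 [not met]
  Not every element is met, so the appellant fails to carry Stage III.1.
So the department prevails on this issue.
Per-issue: Issue I → department; Issue II → department; Issue III → department. The appellant must prevail on at least one issue; overall, the department prevails.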